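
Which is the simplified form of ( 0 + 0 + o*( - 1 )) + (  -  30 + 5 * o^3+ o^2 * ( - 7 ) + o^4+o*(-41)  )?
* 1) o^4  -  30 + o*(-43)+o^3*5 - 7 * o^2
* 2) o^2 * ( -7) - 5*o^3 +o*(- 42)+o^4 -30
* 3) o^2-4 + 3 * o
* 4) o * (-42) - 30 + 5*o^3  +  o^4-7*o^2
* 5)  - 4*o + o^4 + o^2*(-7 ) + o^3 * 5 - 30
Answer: 4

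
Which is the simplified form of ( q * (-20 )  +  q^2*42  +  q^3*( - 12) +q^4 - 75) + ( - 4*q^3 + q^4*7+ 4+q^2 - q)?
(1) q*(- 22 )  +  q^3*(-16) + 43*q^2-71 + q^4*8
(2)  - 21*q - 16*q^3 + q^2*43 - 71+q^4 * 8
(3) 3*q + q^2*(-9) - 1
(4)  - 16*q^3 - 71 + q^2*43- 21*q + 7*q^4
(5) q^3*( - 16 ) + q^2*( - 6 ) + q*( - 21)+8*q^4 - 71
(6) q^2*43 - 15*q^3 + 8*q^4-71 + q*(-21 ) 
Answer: 2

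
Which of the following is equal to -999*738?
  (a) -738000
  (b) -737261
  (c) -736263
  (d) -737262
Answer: d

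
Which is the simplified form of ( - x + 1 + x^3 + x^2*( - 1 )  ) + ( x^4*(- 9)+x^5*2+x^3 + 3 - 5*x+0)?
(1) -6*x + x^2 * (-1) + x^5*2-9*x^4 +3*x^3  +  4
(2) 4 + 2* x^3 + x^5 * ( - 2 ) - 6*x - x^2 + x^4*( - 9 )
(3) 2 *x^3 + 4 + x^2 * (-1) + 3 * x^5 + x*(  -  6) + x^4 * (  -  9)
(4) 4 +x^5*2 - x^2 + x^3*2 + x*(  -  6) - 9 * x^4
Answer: 4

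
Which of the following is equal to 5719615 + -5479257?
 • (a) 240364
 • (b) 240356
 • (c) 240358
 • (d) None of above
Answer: c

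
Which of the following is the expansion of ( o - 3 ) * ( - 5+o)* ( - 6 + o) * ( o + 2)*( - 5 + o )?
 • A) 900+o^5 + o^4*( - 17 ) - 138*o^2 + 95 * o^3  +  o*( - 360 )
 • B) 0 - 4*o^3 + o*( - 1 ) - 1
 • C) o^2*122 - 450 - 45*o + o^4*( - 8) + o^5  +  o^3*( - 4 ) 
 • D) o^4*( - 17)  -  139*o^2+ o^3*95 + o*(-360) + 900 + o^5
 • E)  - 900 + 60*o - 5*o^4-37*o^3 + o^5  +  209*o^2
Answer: D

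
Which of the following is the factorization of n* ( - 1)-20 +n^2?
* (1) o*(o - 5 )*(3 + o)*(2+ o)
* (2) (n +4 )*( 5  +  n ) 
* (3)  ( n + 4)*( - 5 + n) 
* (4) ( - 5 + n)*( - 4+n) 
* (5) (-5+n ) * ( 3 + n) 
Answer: 3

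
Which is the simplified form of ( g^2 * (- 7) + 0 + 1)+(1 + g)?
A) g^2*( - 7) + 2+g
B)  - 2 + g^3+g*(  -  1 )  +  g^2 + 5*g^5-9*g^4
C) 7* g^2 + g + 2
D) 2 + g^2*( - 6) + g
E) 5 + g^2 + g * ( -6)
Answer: A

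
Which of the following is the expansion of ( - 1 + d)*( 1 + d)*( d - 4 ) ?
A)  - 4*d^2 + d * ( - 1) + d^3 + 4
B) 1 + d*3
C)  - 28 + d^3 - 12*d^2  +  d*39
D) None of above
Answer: A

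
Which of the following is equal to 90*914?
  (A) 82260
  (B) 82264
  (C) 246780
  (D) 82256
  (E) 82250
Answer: A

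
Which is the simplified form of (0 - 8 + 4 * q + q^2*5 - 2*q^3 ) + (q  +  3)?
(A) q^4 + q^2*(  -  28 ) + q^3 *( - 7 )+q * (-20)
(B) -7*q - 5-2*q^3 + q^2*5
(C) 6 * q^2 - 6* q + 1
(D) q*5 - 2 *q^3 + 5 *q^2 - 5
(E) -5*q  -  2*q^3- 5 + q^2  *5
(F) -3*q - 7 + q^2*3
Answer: D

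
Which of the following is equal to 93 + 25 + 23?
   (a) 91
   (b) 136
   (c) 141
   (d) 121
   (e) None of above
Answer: c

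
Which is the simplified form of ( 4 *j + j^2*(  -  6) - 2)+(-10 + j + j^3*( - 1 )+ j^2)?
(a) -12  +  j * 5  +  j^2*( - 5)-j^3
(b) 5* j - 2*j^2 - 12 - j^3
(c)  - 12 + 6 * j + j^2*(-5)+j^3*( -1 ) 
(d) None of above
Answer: a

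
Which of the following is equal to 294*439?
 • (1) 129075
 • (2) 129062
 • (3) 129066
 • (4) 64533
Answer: 3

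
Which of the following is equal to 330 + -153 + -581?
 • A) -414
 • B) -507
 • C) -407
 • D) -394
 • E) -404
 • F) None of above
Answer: E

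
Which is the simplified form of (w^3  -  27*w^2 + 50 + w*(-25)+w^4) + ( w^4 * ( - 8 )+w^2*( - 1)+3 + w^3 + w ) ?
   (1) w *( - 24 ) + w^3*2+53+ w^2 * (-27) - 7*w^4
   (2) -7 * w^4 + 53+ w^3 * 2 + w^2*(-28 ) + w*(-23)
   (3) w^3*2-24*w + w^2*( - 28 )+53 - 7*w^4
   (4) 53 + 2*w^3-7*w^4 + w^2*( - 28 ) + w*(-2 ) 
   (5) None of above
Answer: 3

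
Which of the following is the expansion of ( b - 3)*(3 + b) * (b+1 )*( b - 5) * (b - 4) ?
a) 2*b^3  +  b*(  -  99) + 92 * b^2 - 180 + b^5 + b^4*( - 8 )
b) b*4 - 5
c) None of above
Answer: a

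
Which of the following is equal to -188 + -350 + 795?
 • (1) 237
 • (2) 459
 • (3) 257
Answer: 3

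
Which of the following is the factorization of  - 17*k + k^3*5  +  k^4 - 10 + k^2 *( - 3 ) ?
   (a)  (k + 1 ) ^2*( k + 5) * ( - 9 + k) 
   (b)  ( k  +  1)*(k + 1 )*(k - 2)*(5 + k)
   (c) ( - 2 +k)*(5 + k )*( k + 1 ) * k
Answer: b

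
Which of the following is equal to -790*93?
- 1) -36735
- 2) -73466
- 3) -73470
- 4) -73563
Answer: 3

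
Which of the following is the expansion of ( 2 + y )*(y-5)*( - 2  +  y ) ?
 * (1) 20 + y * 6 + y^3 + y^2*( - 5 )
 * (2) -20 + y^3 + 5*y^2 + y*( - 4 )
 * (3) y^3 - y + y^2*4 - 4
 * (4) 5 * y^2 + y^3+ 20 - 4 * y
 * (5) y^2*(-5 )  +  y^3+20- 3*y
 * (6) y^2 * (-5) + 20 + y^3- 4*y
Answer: 6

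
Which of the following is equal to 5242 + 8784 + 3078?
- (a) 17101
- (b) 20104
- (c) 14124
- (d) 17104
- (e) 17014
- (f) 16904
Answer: d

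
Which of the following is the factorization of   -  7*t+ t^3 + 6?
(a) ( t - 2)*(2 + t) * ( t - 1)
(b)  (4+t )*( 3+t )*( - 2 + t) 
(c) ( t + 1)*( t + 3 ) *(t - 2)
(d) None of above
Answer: d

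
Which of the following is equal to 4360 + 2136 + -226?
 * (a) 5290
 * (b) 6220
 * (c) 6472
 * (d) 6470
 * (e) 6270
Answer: e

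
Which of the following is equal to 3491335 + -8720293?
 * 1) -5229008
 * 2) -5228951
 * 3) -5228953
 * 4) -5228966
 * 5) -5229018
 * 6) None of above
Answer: 6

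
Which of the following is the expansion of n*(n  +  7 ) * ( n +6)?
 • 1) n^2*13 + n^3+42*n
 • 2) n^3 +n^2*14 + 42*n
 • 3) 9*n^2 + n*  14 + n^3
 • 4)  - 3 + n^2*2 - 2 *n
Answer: 1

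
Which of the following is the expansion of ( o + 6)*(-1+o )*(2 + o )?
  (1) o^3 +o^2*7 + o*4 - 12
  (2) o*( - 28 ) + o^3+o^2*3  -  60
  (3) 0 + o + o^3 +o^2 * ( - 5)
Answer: 1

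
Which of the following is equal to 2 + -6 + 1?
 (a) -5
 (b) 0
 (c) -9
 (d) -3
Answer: d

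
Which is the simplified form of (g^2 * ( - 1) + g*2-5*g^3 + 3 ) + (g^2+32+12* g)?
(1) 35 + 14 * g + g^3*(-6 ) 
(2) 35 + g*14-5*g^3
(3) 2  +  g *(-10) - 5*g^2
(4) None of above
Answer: 2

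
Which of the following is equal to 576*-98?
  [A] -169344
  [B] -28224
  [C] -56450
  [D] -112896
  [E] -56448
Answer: E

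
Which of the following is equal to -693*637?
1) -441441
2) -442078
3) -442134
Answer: 1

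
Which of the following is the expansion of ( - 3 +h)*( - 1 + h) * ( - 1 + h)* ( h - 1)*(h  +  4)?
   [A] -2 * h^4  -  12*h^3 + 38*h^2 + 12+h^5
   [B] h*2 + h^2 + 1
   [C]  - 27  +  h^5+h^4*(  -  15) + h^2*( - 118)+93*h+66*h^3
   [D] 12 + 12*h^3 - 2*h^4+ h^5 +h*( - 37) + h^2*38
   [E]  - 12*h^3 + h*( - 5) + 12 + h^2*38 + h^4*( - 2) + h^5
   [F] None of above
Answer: F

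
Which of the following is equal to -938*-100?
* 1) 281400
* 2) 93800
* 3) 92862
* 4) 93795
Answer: 2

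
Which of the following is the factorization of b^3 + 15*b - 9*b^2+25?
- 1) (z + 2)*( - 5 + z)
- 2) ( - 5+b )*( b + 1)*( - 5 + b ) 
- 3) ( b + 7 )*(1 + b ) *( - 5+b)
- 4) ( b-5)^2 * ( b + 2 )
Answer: 2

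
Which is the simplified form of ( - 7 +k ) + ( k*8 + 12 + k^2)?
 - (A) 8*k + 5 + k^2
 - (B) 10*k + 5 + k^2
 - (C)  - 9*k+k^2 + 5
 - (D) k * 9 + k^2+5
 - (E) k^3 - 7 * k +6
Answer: D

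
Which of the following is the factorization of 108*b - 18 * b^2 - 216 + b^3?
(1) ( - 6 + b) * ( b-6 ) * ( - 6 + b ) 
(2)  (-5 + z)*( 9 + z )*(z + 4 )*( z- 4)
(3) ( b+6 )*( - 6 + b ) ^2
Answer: 1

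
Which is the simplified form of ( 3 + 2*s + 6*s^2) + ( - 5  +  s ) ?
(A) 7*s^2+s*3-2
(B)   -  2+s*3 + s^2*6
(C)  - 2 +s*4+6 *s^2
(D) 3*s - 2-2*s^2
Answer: B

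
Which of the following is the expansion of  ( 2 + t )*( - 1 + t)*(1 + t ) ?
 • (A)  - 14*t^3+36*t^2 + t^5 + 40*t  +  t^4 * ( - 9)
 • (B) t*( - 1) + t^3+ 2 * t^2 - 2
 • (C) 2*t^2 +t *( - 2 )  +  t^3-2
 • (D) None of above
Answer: B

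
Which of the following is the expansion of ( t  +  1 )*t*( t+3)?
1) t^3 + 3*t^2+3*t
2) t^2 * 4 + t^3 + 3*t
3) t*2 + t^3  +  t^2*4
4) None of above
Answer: 2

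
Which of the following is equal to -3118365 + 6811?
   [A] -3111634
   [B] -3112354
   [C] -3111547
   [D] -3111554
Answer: D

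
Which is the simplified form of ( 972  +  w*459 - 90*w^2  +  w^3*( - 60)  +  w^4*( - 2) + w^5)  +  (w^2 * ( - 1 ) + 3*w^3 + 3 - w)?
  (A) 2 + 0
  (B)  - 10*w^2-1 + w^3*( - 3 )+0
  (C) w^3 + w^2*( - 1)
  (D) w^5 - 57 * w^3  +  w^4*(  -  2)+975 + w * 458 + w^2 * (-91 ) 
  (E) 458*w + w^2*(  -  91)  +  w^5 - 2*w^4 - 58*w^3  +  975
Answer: D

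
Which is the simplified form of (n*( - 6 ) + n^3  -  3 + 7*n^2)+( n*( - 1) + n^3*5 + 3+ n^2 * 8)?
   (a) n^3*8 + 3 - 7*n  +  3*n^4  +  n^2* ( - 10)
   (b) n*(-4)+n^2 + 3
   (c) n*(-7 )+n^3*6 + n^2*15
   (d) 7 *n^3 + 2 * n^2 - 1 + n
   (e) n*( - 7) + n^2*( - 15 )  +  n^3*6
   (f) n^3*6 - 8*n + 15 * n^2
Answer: c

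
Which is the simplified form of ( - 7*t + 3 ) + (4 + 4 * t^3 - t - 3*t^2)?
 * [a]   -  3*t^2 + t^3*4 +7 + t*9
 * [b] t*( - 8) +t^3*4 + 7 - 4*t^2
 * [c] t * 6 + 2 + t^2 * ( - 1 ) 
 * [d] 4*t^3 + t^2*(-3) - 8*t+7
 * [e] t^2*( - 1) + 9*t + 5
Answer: d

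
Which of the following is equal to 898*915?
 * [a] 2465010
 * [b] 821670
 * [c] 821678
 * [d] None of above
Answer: b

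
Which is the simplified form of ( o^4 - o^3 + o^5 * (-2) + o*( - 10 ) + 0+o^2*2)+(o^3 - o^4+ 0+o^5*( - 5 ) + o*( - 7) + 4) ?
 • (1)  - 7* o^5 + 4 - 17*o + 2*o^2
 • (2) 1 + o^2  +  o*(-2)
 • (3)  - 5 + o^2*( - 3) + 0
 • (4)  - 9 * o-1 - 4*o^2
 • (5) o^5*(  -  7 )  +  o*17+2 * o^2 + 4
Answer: 1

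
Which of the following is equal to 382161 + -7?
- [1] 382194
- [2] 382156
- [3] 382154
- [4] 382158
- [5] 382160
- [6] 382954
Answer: 3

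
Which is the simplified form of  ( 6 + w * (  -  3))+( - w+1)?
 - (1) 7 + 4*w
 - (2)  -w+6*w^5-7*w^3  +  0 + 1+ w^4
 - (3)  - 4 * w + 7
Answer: 3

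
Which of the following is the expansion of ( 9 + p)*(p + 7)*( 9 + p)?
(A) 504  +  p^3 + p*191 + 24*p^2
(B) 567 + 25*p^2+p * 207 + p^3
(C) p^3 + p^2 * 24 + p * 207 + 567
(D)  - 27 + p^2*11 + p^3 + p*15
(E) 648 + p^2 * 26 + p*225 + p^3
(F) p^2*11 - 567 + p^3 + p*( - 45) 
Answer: B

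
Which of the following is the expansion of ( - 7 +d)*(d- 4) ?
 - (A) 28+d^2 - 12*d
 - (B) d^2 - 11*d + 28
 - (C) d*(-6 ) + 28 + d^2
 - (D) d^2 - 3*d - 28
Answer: B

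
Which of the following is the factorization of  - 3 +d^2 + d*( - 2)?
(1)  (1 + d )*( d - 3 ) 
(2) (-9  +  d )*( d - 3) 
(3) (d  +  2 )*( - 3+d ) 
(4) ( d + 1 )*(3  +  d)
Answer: 1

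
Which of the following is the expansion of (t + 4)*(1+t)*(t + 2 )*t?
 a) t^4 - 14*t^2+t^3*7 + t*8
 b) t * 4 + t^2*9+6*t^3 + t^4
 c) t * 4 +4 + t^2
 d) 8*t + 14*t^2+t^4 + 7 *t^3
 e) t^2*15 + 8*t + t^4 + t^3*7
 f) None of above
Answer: d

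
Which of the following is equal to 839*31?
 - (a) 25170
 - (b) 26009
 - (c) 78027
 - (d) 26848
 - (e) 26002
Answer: b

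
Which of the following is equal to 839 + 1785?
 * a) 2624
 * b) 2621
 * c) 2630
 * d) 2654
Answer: a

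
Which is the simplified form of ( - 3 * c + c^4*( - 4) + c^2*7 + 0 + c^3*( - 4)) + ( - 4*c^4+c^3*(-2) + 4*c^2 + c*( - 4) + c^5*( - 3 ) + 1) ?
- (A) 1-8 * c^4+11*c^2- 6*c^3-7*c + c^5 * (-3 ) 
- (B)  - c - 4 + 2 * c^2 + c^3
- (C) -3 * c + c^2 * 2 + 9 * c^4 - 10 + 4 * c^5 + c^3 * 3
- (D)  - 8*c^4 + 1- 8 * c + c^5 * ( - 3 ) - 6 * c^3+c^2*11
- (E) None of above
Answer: A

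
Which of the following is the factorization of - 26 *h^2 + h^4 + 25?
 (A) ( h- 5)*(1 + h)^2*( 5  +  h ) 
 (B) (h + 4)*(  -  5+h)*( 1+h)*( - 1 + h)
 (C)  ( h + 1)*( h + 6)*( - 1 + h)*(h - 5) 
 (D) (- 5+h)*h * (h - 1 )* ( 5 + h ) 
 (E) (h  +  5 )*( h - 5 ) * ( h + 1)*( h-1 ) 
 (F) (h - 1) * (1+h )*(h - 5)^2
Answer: E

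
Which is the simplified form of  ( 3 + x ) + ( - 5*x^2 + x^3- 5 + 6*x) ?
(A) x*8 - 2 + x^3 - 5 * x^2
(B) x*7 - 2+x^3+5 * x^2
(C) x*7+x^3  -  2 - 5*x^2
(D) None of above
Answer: C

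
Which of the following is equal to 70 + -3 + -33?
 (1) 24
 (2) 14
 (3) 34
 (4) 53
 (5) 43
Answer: 3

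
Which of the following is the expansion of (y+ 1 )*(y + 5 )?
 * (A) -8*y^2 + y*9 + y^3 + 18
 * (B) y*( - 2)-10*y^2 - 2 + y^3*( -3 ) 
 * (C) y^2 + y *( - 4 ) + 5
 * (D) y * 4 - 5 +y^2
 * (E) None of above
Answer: E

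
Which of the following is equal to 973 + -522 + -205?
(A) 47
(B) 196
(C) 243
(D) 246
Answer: D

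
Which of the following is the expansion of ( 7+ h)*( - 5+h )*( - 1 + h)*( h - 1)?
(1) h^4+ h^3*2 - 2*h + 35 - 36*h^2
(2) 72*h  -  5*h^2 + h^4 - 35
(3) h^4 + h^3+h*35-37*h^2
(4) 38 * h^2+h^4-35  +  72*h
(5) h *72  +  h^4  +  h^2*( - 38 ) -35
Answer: 5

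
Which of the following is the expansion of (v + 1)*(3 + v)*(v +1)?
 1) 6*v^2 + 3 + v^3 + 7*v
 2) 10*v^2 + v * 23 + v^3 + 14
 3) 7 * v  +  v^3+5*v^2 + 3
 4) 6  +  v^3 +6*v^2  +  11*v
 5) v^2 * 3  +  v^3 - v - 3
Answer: 3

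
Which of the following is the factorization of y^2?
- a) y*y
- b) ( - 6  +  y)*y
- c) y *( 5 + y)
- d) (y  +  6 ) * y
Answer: a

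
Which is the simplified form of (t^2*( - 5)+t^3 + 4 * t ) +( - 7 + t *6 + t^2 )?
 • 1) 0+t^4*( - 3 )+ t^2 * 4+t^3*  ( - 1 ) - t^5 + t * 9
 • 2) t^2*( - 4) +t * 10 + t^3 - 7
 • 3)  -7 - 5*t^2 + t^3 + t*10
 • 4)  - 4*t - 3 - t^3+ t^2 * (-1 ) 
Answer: 2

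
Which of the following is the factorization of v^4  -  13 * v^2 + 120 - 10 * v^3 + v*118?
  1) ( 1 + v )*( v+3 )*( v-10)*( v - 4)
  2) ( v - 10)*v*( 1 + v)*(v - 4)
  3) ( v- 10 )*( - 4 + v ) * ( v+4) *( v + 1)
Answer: 1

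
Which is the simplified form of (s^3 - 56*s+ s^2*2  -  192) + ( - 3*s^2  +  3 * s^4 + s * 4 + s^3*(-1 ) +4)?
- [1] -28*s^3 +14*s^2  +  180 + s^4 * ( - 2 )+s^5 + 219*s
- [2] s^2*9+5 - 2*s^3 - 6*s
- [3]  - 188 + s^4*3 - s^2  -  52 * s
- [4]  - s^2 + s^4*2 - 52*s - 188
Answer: 3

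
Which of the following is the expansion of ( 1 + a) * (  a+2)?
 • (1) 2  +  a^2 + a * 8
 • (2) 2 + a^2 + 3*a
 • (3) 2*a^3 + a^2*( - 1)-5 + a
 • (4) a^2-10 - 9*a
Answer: 2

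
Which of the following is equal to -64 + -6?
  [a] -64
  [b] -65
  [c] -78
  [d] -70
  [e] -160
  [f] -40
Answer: d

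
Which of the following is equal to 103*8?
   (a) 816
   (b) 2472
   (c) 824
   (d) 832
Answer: c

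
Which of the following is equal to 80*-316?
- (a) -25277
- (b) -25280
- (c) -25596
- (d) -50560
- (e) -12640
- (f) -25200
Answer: b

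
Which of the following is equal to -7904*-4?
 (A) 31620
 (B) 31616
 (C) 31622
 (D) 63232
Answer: B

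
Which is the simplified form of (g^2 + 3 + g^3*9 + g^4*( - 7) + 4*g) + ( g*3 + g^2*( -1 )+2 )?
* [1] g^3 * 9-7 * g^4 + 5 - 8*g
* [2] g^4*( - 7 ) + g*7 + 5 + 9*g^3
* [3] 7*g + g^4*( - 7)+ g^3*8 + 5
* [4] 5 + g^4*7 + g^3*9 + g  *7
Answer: 2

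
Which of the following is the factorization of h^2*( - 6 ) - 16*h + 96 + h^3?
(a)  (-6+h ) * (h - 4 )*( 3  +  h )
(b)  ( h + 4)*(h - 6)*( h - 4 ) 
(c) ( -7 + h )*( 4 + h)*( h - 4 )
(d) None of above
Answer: b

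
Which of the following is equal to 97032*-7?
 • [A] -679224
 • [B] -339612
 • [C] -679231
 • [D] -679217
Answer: A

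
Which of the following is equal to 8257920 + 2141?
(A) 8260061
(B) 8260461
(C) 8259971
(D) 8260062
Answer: A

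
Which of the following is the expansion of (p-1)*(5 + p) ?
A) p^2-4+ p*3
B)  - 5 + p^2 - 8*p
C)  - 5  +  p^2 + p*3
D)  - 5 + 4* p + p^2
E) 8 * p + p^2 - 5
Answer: D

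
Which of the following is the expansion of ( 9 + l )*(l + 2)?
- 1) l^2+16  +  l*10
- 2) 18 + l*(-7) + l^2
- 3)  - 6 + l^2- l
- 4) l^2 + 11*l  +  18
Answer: 4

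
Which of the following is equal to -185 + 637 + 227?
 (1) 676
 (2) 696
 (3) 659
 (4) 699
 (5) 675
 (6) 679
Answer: 6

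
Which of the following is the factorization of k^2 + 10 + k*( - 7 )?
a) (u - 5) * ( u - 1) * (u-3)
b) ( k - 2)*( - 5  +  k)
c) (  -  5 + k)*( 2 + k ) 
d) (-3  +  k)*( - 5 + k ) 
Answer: b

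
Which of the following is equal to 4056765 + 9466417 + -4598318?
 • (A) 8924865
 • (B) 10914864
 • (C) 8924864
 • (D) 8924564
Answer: C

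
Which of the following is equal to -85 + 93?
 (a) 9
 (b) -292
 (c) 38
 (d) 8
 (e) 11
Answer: d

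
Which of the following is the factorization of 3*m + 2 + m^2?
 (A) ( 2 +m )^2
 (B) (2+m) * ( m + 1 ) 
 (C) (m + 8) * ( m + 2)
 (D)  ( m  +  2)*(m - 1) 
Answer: B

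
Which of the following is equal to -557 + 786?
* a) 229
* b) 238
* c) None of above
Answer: a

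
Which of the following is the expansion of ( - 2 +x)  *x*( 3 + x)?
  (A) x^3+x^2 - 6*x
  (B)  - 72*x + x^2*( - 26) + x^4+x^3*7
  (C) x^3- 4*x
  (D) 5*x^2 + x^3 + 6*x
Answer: A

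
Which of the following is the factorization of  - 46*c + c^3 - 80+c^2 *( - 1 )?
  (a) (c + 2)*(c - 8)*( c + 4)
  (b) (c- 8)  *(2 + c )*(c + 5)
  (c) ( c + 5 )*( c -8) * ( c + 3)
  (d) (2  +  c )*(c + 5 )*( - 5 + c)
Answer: b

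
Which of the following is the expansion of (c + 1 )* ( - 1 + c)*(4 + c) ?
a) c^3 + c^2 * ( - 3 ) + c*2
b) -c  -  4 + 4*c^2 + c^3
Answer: b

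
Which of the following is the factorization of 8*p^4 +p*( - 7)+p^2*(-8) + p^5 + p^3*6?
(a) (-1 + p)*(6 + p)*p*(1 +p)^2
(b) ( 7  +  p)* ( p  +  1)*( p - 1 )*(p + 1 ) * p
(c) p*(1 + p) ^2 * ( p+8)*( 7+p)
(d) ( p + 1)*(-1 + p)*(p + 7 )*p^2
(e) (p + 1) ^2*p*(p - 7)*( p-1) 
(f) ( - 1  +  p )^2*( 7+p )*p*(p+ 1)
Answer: b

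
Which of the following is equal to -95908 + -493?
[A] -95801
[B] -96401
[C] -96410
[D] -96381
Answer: B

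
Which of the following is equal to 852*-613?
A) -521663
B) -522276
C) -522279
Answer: B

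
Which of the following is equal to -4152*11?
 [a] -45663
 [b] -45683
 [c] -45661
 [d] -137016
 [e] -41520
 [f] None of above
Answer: f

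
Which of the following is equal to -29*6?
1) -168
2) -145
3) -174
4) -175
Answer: 3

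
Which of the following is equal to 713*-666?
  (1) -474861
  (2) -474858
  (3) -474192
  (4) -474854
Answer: 2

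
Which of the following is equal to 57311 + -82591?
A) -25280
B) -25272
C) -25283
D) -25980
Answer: A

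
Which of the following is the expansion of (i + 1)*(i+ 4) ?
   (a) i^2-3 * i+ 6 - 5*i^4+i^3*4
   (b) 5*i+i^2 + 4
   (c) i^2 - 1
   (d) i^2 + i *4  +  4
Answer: b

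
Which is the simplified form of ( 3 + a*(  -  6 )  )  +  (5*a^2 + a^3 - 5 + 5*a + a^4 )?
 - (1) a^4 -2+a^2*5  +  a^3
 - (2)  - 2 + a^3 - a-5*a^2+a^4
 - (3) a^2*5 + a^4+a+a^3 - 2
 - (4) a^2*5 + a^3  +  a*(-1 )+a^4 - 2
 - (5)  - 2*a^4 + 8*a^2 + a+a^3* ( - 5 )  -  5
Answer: 4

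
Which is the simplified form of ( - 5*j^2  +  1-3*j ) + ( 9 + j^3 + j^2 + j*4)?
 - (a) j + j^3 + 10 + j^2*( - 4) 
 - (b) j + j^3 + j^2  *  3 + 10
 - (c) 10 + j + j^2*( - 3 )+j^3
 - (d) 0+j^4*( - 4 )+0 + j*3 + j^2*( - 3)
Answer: a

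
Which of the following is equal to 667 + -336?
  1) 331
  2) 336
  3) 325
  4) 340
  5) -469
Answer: 1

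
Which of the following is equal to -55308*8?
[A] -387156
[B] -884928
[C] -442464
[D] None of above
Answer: C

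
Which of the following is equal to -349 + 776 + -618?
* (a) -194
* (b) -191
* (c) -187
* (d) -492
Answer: b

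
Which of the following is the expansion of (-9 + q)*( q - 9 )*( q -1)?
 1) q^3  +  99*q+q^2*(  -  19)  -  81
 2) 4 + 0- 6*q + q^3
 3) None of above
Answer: 1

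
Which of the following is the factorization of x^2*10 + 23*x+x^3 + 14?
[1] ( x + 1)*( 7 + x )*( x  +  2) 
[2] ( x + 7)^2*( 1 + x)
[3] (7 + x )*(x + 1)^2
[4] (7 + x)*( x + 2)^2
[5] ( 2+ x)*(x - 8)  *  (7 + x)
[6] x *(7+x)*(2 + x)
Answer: 1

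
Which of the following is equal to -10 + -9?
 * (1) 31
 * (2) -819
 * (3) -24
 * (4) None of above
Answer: 4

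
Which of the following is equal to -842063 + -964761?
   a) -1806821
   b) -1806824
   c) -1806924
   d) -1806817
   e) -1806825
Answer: b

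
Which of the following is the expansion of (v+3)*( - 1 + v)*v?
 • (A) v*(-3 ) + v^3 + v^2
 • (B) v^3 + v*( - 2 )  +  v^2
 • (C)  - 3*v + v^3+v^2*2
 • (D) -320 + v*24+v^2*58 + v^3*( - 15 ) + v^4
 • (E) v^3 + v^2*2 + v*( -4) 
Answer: C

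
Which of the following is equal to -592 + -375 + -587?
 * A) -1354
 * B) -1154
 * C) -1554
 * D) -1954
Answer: C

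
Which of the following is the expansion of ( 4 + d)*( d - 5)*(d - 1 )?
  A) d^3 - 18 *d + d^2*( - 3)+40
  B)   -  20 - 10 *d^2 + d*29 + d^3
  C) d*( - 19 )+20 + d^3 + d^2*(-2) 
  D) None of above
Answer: C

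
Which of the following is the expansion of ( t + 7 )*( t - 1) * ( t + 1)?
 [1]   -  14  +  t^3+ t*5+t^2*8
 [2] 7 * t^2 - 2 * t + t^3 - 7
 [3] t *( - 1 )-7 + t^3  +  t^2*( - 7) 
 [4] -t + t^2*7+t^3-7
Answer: 4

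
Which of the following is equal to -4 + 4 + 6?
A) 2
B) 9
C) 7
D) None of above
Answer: D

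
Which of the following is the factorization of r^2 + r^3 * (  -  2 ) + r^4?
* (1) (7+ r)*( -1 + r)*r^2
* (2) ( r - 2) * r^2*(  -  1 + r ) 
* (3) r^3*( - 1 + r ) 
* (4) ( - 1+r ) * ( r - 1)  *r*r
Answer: 4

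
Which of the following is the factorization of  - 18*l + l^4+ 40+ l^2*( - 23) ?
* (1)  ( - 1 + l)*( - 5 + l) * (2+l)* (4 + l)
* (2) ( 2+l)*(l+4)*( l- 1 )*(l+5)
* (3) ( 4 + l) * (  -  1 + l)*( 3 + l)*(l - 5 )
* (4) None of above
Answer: 1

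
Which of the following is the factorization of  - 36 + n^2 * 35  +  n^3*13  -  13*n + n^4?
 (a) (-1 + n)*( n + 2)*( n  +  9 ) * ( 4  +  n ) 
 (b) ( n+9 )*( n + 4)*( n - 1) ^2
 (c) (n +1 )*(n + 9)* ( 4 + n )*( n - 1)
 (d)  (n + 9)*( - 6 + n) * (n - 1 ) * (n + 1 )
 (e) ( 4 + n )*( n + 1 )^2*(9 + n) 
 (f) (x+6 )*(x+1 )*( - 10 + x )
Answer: c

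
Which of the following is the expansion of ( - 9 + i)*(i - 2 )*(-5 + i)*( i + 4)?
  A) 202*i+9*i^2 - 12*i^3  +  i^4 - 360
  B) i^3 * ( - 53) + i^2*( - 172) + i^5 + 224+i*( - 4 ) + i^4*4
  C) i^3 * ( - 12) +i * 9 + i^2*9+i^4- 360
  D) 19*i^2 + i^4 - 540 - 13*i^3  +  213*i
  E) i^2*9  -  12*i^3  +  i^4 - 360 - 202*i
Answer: A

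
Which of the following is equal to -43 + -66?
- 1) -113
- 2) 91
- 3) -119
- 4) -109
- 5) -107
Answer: 4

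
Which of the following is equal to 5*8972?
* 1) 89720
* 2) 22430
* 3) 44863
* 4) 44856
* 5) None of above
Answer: 5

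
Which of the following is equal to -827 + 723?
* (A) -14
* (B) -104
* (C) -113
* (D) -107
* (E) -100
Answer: B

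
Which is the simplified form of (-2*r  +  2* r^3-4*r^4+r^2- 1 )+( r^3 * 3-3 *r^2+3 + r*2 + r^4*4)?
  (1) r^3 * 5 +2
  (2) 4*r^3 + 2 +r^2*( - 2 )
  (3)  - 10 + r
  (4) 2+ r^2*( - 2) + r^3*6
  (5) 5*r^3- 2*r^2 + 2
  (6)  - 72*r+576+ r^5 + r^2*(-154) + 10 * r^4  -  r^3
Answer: 5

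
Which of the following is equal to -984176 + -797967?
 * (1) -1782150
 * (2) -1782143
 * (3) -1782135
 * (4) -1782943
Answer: 2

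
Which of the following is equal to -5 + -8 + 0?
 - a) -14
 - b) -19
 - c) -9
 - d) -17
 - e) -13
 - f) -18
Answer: e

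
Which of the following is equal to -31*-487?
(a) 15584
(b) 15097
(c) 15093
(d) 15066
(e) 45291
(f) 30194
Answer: b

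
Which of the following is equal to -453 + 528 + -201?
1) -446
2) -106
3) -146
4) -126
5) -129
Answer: 4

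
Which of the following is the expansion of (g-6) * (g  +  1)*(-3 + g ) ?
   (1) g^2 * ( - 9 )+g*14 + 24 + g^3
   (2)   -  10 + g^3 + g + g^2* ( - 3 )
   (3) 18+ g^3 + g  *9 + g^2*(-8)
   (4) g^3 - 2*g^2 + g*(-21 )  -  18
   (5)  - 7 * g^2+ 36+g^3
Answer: 3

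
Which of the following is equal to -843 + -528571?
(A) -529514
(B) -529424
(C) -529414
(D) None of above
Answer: C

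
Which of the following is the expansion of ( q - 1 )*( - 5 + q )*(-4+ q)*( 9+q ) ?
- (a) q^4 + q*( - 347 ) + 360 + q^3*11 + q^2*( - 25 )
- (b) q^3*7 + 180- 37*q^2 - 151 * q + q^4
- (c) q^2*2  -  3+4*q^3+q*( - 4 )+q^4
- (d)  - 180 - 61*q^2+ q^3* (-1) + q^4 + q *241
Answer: d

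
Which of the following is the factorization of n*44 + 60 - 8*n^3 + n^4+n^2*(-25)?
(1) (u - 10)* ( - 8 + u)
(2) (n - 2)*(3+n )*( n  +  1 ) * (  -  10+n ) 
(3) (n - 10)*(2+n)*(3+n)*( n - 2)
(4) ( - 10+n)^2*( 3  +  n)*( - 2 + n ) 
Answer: 2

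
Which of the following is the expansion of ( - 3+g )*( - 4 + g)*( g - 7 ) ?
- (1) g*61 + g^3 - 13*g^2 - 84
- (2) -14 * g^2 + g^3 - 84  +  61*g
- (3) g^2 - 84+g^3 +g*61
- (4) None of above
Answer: 2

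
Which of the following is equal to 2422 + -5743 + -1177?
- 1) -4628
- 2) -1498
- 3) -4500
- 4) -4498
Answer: 4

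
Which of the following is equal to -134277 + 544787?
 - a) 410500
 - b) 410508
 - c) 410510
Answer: c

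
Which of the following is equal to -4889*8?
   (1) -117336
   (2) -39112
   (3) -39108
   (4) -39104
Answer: 2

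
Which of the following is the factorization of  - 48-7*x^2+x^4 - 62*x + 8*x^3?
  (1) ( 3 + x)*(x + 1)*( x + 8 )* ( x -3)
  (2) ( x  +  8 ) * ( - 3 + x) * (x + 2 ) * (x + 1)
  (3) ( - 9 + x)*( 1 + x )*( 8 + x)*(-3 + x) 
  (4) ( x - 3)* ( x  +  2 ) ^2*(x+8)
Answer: 2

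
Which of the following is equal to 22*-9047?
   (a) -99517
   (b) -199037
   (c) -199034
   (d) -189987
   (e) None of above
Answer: c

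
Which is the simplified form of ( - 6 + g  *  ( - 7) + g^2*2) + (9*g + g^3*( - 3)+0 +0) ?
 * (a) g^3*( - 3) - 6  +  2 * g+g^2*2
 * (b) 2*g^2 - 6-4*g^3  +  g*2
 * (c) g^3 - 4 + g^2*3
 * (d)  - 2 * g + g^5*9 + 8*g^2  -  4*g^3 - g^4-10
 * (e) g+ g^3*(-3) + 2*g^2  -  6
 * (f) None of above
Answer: a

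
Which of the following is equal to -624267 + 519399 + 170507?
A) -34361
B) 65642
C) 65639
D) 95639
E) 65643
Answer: C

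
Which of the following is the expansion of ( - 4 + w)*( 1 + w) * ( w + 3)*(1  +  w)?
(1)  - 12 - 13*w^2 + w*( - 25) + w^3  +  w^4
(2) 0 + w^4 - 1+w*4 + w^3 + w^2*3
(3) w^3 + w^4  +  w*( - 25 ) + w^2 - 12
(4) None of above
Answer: 1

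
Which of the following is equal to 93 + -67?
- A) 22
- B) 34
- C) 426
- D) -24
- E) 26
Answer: E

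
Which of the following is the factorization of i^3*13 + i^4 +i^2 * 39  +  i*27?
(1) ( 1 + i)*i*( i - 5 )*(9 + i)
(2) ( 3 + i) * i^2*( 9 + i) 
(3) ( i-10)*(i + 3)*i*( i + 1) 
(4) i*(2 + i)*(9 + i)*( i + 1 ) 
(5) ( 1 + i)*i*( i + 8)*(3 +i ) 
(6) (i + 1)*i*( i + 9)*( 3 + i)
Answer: 6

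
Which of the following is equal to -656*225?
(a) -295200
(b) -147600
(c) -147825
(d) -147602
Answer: b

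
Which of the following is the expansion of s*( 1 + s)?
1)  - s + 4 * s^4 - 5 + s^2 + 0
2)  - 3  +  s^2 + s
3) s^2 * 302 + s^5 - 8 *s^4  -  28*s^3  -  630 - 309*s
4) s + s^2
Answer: 4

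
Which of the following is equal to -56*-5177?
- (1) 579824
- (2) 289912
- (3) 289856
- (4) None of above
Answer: 2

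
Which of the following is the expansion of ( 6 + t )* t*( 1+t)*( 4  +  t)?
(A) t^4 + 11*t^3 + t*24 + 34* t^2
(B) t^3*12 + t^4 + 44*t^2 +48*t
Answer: A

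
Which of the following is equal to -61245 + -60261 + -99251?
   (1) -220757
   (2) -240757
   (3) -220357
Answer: 1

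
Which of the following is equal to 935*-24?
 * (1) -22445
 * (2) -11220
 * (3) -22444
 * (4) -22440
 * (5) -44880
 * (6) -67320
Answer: 4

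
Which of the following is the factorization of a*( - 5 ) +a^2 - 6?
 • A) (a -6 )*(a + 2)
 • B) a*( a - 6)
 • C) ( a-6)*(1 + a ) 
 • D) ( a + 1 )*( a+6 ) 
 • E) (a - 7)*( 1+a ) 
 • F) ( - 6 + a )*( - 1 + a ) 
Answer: C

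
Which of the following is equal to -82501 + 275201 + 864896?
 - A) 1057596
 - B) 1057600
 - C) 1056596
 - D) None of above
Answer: A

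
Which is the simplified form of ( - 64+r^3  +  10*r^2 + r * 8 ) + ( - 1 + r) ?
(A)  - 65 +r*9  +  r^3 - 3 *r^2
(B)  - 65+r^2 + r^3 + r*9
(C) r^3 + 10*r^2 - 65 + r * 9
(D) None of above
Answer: C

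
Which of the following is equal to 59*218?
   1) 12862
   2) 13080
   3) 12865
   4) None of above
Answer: 1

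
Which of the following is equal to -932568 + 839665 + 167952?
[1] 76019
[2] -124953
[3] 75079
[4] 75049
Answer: 4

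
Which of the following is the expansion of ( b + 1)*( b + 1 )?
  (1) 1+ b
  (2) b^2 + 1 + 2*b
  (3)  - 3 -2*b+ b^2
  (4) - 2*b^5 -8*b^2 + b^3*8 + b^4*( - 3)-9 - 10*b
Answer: 2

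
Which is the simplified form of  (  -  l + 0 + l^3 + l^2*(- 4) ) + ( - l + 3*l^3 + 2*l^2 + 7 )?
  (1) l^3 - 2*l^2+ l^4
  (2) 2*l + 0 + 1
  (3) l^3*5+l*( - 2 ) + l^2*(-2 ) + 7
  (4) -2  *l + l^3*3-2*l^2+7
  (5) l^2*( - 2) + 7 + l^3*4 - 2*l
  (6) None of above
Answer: 5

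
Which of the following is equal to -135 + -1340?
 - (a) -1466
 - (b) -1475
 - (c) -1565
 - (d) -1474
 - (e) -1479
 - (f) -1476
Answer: b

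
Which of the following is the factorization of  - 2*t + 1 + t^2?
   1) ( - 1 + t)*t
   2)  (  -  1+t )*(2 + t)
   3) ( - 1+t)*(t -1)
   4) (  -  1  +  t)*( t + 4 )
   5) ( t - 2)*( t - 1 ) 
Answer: 3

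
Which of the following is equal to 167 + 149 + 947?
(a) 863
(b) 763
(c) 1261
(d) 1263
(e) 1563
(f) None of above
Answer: d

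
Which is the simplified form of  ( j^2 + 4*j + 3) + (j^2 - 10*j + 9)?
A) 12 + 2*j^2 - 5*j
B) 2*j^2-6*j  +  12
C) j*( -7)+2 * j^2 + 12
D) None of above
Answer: B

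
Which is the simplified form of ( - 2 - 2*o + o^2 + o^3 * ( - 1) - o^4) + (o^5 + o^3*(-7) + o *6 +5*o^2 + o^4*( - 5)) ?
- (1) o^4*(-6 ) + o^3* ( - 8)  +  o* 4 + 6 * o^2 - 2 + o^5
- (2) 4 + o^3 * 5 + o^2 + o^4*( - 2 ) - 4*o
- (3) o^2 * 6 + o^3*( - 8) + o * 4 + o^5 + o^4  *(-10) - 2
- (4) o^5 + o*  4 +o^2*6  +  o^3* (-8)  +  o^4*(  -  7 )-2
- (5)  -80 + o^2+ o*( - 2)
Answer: 1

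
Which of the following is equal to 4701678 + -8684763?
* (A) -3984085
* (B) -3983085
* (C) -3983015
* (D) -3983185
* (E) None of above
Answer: B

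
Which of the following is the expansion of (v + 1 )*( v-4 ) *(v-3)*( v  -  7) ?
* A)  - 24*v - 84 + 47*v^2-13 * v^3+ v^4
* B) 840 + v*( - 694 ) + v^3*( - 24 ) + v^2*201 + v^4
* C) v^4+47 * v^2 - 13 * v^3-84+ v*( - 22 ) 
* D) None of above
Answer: D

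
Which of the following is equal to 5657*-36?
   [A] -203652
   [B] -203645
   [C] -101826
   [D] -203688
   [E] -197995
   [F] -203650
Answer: A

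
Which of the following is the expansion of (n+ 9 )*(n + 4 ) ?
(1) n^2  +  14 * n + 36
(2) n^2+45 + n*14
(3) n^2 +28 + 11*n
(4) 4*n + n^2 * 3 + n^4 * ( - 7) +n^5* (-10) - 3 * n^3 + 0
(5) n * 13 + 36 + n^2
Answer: 5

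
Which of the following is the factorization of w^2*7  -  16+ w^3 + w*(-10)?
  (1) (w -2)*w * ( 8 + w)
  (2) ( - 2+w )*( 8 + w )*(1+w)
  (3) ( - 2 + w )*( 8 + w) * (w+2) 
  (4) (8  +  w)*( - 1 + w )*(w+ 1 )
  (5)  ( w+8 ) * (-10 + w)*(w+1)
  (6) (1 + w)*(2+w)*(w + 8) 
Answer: 2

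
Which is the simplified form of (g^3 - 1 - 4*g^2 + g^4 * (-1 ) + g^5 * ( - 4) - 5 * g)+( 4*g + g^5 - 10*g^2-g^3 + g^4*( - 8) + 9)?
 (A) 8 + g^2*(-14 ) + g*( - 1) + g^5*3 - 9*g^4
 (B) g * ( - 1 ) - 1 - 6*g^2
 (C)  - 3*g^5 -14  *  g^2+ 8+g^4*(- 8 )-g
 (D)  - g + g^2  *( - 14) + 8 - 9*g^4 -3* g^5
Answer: D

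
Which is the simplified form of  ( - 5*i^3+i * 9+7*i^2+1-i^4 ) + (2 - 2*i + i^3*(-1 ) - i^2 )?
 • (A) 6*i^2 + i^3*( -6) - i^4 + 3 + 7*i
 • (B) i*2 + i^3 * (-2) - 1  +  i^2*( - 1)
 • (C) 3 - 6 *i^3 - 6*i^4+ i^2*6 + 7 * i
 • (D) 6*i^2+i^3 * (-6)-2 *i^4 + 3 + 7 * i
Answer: A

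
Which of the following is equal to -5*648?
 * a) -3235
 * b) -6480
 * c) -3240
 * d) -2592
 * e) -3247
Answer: c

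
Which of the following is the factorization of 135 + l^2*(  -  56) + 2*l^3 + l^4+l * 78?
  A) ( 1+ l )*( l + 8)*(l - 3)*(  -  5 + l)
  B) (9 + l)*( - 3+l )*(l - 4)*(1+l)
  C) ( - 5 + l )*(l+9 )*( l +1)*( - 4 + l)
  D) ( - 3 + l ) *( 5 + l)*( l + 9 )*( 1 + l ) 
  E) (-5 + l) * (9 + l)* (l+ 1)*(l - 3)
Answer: E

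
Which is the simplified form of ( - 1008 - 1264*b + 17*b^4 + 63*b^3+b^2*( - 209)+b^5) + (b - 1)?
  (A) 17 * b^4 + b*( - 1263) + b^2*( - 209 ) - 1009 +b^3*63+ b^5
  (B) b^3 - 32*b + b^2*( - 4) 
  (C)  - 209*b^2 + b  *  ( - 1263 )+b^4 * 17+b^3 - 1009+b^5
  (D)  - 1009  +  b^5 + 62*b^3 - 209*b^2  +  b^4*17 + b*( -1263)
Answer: A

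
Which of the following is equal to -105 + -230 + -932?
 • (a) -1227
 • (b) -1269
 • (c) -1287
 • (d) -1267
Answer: d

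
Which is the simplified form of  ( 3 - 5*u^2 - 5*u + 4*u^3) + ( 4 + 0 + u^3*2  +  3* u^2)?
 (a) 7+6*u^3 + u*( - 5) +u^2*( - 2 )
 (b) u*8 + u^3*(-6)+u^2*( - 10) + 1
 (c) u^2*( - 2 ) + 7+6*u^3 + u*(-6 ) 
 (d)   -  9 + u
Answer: a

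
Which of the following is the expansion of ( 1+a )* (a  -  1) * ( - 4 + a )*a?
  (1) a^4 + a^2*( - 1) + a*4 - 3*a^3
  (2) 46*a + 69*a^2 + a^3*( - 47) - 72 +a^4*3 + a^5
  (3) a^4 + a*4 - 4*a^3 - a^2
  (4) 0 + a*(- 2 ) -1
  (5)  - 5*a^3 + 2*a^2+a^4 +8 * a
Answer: 3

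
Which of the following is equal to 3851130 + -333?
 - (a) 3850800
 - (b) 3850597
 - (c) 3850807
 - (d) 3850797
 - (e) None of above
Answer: d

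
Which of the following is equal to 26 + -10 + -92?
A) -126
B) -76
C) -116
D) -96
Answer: B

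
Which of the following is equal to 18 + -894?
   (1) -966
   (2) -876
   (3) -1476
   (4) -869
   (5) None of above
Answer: 2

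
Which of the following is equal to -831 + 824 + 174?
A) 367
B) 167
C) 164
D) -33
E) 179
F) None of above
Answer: B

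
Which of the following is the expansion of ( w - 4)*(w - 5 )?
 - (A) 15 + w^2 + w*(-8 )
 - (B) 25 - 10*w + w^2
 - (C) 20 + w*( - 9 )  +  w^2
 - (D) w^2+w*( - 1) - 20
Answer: C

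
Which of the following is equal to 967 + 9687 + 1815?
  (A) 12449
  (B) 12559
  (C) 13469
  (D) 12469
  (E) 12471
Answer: D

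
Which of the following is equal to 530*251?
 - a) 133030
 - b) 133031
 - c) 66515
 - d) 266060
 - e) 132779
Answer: a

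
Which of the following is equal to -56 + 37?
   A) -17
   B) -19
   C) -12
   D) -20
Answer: B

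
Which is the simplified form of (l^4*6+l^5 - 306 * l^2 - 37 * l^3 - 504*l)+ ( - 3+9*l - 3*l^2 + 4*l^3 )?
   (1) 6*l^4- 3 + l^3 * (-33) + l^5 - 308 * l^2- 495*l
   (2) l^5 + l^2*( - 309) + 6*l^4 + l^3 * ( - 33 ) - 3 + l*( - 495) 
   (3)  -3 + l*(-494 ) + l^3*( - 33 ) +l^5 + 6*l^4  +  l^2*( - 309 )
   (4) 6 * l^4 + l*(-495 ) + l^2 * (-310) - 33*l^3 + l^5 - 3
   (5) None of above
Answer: 2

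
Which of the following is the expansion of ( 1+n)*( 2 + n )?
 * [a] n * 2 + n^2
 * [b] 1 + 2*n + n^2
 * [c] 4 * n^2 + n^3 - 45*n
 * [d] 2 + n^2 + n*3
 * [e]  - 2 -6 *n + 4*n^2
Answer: d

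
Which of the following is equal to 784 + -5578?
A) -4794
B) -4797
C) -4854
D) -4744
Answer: A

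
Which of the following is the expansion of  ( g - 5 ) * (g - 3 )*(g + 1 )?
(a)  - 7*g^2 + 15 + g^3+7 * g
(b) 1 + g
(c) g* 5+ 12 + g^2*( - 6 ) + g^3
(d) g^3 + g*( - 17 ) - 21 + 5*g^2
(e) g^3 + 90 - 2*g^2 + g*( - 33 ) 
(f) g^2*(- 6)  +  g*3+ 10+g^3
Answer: a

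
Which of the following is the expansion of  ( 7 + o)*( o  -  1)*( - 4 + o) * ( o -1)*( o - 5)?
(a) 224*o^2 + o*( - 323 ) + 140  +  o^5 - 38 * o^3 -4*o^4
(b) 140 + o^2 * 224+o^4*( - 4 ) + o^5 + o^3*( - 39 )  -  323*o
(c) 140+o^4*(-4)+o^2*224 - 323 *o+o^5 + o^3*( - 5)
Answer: a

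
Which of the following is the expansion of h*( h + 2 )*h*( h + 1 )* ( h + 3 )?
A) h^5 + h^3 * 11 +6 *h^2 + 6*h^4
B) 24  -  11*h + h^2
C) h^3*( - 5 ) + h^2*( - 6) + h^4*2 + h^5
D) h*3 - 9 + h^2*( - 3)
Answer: A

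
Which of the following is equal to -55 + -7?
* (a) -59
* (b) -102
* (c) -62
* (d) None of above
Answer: c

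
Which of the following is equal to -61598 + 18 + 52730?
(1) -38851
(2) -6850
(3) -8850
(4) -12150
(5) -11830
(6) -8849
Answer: 3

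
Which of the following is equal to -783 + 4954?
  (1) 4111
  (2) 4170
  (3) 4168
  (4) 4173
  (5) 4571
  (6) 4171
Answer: 6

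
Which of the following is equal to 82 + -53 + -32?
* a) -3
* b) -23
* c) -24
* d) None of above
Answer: a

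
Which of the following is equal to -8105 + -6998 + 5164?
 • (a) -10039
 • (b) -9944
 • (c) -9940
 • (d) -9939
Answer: d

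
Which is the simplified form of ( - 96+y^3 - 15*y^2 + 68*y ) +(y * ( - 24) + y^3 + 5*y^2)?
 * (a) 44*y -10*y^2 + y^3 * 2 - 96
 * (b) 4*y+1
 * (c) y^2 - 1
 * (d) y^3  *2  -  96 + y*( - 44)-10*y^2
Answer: a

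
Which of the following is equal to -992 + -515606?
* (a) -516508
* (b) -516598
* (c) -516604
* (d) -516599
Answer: b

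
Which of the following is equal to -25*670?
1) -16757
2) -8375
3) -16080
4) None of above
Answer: 4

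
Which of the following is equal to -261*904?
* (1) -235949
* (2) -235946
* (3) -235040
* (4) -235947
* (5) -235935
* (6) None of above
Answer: 6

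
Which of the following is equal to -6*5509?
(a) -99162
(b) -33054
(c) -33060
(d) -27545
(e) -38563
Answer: b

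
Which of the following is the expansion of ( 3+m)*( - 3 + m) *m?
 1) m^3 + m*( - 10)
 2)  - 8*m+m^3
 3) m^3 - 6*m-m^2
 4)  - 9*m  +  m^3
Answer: 4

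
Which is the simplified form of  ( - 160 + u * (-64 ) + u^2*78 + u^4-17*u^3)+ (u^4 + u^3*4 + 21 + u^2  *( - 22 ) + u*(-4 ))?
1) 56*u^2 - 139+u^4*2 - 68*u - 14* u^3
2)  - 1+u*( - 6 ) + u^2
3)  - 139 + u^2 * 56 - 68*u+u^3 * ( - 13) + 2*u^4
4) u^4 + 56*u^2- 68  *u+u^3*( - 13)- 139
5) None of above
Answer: 3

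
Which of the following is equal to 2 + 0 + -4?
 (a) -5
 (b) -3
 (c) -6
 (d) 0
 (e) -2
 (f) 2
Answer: e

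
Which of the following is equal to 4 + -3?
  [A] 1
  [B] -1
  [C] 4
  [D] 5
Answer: A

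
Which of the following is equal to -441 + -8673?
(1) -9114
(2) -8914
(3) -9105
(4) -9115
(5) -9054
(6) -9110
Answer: 1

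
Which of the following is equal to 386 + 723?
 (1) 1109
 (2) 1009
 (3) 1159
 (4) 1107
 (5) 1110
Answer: 1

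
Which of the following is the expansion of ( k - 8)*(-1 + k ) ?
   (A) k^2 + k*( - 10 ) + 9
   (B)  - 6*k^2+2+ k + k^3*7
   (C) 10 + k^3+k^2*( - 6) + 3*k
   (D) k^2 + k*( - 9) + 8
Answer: D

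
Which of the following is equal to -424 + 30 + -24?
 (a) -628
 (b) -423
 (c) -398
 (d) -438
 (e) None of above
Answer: e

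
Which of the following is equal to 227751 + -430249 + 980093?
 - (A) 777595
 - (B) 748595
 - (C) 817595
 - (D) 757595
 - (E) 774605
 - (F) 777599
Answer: A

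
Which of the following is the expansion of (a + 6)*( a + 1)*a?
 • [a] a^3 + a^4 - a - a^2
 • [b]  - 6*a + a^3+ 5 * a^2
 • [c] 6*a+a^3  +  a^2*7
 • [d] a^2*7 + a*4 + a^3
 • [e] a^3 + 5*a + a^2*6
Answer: c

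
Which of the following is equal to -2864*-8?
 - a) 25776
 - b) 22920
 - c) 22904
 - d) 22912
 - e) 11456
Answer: d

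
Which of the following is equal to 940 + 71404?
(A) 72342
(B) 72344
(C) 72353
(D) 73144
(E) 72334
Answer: B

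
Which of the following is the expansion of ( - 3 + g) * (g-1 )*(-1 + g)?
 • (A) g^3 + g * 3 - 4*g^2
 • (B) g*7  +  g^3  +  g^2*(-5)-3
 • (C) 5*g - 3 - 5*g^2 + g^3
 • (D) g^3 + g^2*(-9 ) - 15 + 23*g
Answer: B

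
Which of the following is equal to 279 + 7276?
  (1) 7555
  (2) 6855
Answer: 1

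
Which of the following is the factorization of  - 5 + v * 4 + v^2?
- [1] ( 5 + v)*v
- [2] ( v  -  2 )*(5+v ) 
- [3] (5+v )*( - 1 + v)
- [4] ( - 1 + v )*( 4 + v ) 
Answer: 3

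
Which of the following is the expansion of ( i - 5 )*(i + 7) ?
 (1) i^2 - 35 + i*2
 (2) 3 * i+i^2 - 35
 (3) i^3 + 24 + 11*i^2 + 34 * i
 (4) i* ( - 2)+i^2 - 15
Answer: 1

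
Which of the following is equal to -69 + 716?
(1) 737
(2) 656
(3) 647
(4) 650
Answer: 3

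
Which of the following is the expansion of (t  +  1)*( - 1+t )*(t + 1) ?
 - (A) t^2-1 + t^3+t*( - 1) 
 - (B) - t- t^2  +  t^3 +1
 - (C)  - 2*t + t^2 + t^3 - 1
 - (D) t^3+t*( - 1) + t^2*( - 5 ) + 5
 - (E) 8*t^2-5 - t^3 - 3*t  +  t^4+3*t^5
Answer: A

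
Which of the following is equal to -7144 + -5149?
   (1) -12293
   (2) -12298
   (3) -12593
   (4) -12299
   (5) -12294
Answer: 1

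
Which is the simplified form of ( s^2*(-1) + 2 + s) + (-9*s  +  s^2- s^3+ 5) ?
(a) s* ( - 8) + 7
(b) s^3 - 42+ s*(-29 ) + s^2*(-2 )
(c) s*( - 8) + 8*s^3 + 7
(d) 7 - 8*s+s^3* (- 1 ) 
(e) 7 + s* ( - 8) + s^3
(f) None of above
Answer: d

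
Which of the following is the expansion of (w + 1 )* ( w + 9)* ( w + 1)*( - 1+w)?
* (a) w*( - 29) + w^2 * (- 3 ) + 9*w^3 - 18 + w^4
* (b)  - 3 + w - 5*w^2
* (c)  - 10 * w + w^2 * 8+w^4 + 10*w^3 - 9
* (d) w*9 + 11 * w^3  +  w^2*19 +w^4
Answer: c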